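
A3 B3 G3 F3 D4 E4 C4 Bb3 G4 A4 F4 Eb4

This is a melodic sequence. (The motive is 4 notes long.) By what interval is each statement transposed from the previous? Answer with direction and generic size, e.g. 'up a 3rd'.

up a 4th

With a 4-note motive the entries are A3, D4, G4, each up a 4th from the previous.
A3 to D4 is up a 4th.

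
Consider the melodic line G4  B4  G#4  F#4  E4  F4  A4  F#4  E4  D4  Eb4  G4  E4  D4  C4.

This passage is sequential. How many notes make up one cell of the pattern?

15 notes total. Splitting into 3 groups of 5:
G4 B4 G#4 F#4 E4 | F4 A4 F#4 E4 D4 | Eb4 G4 E4 D4 C4
Every group is a transposition down a 2nd of the one before; no shorter unit works.

5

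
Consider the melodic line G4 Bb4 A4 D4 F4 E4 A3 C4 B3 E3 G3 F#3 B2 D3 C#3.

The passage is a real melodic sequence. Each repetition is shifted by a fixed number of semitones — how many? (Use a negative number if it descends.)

-5

With a 3-note motive the entries are G4, D4, A3, E3, B2, each down a 4th from the previous.
Counting half-steps from G4 to D4: -5.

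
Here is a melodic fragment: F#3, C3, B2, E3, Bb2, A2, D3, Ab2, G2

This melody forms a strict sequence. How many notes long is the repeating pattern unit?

Try groups of 3 (3 cells in 9 notes):
F#3 C3 B2 | E3 Bb2 A2 | D3 Ab2 G2
That's a consistent down a 2nd shift per cell, and no other grouping gives one.

3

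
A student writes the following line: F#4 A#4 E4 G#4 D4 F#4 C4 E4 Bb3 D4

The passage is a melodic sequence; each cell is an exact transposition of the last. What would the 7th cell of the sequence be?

Taking 2-note groups, the heads are F#4, E4, D4, C4, Bb3: the pattern moves down a 2nd.
Extending down a 2nd: Ab3 → Gb3.
Statement 7 starts on Gb3 and keeps the same exact contour: Gb3 Bb3.

Gb3 Bb3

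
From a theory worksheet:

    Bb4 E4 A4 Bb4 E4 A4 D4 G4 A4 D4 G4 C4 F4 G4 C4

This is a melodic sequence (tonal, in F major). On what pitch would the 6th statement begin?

D4

Unit = 5 notes; the statements start on Bb4, A4, G4, moving down a 2nd each time.
Extending the heads down a 2nd: F4 → E4 → D4.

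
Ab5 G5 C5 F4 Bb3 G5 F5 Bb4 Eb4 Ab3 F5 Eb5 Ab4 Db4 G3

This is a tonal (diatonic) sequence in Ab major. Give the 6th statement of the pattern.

C5 Bb4 Eb4 Ab3 Db3

With a 5-note motive the entries are Ab5, G5, F5, each down a 2nd from the previous.
Extending down a 2nd: Eb5 → Db5 → C5.
So cell 6 is C5 Bb4 Eb4 Ab3 Db3.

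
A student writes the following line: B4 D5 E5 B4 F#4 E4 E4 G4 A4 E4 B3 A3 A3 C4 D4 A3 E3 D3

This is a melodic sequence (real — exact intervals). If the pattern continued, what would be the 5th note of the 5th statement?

D2

The unit is 6 notes. Position-5 pitches of the 3 shown cells: F#4, B3, E3.
Carrying that down a 5th forward: A2 → D2.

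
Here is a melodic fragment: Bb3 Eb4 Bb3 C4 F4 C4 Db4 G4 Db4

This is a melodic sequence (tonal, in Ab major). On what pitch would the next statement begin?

Eb4

With a 3-note motive the entries are Bb3, C4, Db4, each up a 2nd from the previous.
The next head, up a 2nd from Db4, is Eb4.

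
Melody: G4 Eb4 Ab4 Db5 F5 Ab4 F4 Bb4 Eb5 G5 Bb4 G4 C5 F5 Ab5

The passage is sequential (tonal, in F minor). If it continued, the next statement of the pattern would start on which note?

The 5-note cells begin on G4, Ab4, Bb4 — each up a 2nd from the last.
One more step up a 2nd gives C5.

C5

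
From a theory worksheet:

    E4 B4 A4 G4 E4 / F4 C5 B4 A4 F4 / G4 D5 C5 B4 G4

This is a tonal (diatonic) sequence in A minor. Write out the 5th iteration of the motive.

B4 F5 E5 D5 B4

Unit = 5 notes; the statements start on E4, F4, G4, moving up a 2nd each time.
Continuing the starts: A4 → B4.
Statement 5 starts on B4 and keeps the same diatonic contour: B4 F5 E5 D5 B4.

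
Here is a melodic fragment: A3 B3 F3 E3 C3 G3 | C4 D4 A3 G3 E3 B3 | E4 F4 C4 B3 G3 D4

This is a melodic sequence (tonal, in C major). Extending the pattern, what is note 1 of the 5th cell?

B4

With 6-note cells, note 1 of each statement runs A3, C4, E4.
Each moves up a 3rd. Continuing: G4 → B4.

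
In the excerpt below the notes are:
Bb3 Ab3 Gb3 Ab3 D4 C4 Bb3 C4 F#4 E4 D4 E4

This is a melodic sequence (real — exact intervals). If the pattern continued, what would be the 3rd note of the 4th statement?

The unit is 4 notes. Position-3 pitches of the 3 shown cells: Gb3, Bb3, D4.
Each moves up a 3rd; the next is F#4.

F#4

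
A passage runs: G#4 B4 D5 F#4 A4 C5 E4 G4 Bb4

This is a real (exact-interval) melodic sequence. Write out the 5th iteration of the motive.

C4 Eb4 Gb4

Taking 3-note groups, the heads are G#4, F#4, E4: the pattern moves down a 2nd.
Extending down a 2nd: D4 → C4.
From C4 the exact shape gives C4 Eb4 Gb4.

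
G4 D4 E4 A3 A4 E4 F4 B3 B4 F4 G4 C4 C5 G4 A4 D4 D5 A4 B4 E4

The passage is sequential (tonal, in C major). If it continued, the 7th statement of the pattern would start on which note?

Taking 4-note groups, the heads are G4, A4, B4, C5, D5: the pattern moves up a 2nd.
Continuing: E5 → F5. Statement 7 starts on F5.

F5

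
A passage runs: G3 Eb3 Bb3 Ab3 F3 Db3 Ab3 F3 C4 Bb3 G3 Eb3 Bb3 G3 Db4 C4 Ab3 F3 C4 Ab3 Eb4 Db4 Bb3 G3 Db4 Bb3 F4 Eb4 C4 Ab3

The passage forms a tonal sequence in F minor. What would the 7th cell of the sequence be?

With a 6-note motive the entries are G3, Ab3, Bb3, C4, Db4, each up a 2nd from the previous.
Extending up a 2nd: Eb4 → F4.
Statement 7 starts on F4 and keeps the same diatonic contour: F4 Db4 Ab4 G4 Eb4 C4.

F4 Db4 Ab4 G4 Eb4 C4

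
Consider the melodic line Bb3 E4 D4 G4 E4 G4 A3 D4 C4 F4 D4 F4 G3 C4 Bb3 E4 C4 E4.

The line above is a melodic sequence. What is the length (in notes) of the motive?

6

Try groups of 6 (3 cells in 18 notes):
Bb3 E4 D4 G4 E4 G4 | A3 D4 C4 F4 D4 F4 | G3 C4 Bb3 E4 C4 E4
Each cell is the previous one down a 2nd — so the unit is 6 notes.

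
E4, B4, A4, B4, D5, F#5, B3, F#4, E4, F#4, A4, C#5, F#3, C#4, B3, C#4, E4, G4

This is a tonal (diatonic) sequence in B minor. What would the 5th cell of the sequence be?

With a 6-note motive the entries are E4, B3, F#3, each down a 4th from the previous.
Continuing the starts: C#3 → G2.
So cell 5 is G2 D3 C#3 D3 F#3 A3.

G2 D3 C#3 D3 F#3 A3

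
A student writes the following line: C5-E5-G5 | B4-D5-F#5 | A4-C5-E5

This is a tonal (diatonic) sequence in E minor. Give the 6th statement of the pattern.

E4 G4 B4

With a 3-note motive the entries are C5, B4, A4, each down a 2nd from the previous.
Carrying on: G4 → F#4 → E4.
Statement 6 starts on E4 and keeps the same diatonic contour: E4 G4 B4.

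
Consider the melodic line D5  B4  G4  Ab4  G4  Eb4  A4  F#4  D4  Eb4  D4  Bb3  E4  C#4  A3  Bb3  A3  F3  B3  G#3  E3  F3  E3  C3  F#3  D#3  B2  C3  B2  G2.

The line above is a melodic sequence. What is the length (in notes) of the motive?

30 notes total. Splitting into 5 groups of 6:
D5 B4 G4 Ab4 G4 Eb4 | A4 F#4 D4 Eb4 D4 Bb3 | E4 C#4 A3 Bb3 A3 F3 | B3 G#3 E3 F3 E3 C3 | F#3 D#3 B2 C3 B2 G2
Each cell is the previous one down a 4th — so the unit is 6 notes.

6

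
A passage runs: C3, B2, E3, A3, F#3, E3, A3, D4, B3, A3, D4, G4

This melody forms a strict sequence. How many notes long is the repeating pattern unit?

4

12 notes total. Splitting into 3 groups of 4:
C3 B2 E3 A3 | F#3 E3 A3 D4 | B3 A3 D4 G4
Every group is a transposition up a 4th of the one before; no shorter unit works.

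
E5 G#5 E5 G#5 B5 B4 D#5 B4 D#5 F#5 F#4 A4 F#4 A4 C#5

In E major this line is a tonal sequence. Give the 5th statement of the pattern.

G#3 B3 G#3 B3 D#4

With a 5-note motive the entries are E5, B4, F#4, each down a 4th from the previous.
Carrying on: C#4 → G#3.
From G#3 the diatonic shape gives G#3 B3 G#3 B3 D#4.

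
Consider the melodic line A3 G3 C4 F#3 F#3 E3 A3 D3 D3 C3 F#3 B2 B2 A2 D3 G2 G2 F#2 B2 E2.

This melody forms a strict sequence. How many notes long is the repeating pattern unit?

20 notes total. Splitting into 5 groups of 4:
A3 G3 C4 F#3 | F#3 E3 A3 D3 | D3 C3 F#3 B2 | B2 A2 D3 G2 | G2 F#2 B2 E2
Every group is a transposition down a 3rd of the one before; no shorter unit works.

4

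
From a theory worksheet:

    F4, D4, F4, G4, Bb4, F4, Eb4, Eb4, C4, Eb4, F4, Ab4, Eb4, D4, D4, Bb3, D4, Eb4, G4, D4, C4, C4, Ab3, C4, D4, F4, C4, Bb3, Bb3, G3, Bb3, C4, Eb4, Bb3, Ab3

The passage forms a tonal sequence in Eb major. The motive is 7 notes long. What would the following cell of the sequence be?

With a 7-note motive the entries are F4, Eb4, D4, C4, Bb3, each down a 2nd from the previous.
Statement 6 starts on Ab3 and keeps the same diatonic contour: Ab3 F3 Ab3 Bb3 D4 Ab3 G3.

Ab3 F3 Ab3 Bb3 D4 Ab3 G3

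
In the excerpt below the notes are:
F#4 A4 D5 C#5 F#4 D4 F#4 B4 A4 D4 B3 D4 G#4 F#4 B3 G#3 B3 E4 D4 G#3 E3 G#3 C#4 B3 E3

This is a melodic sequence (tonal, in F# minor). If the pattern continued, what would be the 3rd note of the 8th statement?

The unit is 5 notes. Position-3 pitches of the 5 shown cells: D5, B4, G#4, E4, C#4.
Extending down a 3rd: A3 → F#3 → D3.

D3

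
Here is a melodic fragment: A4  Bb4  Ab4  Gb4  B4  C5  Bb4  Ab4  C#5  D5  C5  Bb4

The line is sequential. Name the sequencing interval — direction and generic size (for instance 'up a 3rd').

up a 2nd

Unit = 4 notes; the statements start on A4, B4, C#5, moving up a 2nd each time.
From A4 to B4: up a 2nd.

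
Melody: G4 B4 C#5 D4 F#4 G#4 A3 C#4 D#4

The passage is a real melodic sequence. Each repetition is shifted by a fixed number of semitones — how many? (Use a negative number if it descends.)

-5

Taking 3-note groups, the heads are G4, D4, A3: the pattern moves down a 4th.
G4→D4 is 62 − 67 = -5 semitones.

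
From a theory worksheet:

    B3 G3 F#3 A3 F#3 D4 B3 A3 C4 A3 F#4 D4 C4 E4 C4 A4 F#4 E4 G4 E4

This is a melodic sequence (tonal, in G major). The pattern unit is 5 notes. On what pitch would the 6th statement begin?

E5

Taking 5-note groups, the heads are B3, D4, F#4, A4: the pattern moves up a 3rd.
Extending the heads up a 3rd: C5 → E5.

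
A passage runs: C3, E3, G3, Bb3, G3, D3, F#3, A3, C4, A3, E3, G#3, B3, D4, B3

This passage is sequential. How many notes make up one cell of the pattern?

There are 15 notes; a 5-note unit gives 3 cells:
C3 E3 G3 Bb3 G3 | D3 F#3 A3 C4 A3 | E3 G#3 B3 D4 B3
Each cell is the previous one up a 2nd — so the unit is 5 notes.

5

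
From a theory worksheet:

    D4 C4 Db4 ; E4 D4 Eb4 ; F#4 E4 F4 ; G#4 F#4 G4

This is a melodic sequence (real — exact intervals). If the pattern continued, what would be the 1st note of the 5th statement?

A#4

With 3-note cells, note 1 of each statement runs D4, E4, F#4, G#4.
Each moves up a 2nd; the next is A#4.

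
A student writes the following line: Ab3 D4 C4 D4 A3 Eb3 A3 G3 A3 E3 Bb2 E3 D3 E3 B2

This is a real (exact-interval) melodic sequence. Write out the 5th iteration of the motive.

C2 F#2 E2 F#2 C#2

Taking 5-note groups, the heads are Ab3, Eb3, Bb2: the pattern moves down a 4th.
Extending down a 4th: F2 → C2.
From C2 the exact shape gives C2 F#2 E2 F#2 C#2.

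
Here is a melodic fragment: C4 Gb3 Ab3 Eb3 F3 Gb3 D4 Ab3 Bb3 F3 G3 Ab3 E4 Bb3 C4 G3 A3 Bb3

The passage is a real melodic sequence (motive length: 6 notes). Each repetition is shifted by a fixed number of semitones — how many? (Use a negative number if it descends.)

2

Taking 6-note groups, the heads are C4, D4, E4: the pattern moves up a 2nd.
Counting half-steps from C4 to D4: 2.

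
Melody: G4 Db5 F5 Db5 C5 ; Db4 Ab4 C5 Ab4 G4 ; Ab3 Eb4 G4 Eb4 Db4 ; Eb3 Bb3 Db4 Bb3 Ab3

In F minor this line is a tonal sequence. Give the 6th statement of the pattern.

The 5-note cells begin on G4, Db4, Ab3, Eb3 — each down a 4th from the last.
Carrying on: Bb2 → F2.
So cell 6 is F2 C3 Eb3 C3 Bb2.

F2 C3 Eb3 C3 Bb2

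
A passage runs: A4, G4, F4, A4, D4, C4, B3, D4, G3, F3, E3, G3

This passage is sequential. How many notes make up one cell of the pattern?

Try groups of 4 (3 cells in 12 notes):
A4 G4 F4 A4 | D4 C4 B3 D4 | G3 F3 E3 G3
Every group is a transposition down a 5th of the one before; no shorter unit works.

4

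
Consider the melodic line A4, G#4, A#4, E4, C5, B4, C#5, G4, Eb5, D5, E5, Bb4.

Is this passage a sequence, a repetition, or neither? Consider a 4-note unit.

Each 4-note cell is the previous one transposed up a 3rd.

sequence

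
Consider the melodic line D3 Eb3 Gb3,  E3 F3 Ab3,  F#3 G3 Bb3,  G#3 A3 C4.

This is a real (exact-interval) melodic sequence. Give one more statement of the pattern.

A#3 B3 D4

With a 3-note motive the entries are D3, E3, F#3, G#3, each up a 2nd from the previous.
So cell 5 is A#3 B3 D4.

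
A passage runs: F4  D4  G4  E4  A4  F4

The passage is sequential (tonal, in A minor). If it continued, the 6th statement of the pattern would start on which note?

Unit = 2 notes; the statements start on F4, G4, A4, moving up a 2nd each time.
Extending the heads up a 2nd: B4 → C5 → D5.

D5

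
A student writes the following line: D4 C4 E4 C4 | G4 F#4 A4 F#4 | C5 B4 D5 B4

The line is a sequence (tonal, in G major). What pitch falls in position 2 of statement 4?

The unit is 4 notes. Position-2 pitches of the 3 shown cells: C4, F#4, B4.
Each moves up a 4th; the next is E5.

E5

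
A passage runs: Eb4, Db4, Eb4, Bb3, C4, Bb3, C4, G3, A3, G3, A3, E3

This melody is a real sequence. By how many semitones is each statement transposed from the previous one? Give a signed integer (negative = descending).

Taking 4-note groups, the heads are Eb4, C4, A3: the pattern moves down a 3rd.
Counting half-steps from Eb4 to C4: -3.

-3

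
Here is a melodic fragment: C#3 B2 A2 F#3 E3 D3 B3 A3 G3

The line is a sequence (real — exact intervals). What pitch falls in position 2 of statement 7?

With 3-note cells, note 2 of each statement runs B2, E3, A3.
Carrying that up a 4th forward: D4 → G4 → C5 → F5.

F5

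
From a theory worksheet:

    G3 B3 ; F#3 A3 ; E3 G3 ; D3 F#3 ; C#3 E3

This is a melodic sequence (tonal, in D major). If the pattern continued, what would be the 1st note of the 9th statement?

F#2

With 2-note cells, note 1 of each statement runs G3, F#3, E3, D3, C#3.
Extending down a 2nd: B2 → A2 → G2 → F#2.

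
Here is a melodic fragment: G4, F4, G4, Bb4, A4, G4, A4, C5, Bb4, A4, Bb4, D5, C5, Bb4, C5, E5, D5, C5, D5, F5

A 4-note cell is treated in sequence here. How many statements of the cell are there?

20 notes in groups of 4 gives 20/4 = 5 statements.
Starts: G4, A4, Bb4, C5, D5 — each up a 2nd.

5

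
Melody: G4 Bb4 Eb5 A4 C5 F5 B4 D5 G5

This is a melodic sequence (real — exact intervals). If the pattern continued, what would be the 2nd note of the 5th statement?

F#5

With 3-note cells, note 2 of each statement runs Bb4, C5, D5.
Extending up a 2nd: E5 → F#5.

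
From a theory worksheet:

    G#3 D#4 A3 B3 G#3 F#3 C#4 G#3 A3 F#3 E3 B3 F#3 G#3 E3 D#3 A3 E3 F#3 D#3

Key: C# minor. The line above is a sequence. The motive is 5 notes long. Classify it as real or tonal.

tonal

Every note is diatonic to C# minor.
Cell 1 has -6 semitones from note 2 to 3, but cell 2 has -5 — the interval quality changes while the contour stays the same, which is the hallmark of a tonal sequence.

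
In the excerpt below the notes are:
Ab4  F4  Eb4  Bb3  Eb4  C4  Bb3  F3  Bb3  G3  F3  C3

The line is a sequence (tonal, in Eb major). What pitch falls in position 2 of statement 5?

Grouping in 4s, the 2nd note of each cell is F4, C4, G3.
Each moves down a 4th. Continuing: D3 → Ab2.

Ab2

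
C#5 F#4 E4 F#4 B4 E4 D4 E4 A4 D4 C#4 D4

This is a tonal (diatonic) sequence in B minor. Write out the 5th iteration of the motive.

The 4-note cells begin on C#5, B4, A4 — each down a 2nd from the last.
Carrying on: G4 → F#4.
Statement 5 starts on F#4 and keeps the same diatonic contour: F#4 B3 A3 B3.

F#4 B3 A3 B3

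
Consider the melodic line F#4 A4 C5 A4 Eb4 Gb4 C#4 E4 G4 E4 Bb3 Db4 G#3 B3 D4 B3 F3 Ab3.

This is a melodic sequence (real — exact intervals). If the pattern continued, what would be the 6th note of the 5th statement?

Bb2

Grouping in 6s, the 6th note of each cell is Gb4, Db4, Ab3.
Carrying that down a 4th forward: Eb3 → Bb2.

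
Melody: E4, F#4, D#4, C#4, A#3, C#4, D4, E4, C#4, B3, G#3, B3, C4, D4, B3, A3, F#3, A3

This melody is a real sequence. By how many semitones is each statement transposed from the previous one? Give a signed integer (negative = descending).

-2

Unit = 6 notes; the statements start on E4, D4, C4, moving down a 2nd each time.
E4→D4 is 62 − 64 = -2 semitones.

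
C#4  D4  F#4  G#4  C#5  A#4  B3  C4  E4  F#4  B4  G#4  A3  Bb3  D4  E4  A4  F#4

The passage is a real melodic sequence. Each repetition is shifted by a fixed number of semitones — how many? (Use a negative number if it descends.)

Taking 6-note groups, the heads are C#4, B3, A3: the pattern moves down a 2nd.
C#4→B3 is 59 − 61 = -2 semitones.

-2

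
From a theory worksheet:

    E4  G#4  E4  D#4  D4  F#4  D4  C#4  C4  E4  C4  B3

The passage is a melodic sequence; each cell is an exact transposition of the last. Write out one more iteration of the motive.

Bb3 D4 Bb3 A3

Unit = 4 notes; the statements start on E4, D4, C4, moving down a 2nd each time.
From Bb3 the exact shape gives Bb3 D4 Bb3 A3.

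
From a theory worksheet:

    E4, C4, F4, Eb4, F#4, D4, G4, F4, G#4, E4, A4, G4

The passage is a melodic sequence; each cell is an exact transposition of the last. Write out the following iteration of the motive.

Unit = 4 notes; the statements start on E4, F#4, G#4, moving up a 2nd each time.
From A#4 the exact shape gives A#4 F#4 B4 A4.

A#4 F#4 B4 A4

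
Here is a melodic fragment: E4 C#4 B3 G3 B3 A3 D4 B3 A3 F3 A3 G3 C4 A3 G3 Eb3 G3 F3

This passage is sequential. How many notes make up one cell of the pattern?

There are 18 notes; a 6-note unit gives 3 cells:
E4 C#4 B3 G3 B3 A3 | D4 B3 A3 F3 A3 G3 | C4 A3 G3 Eb3 G3 F3
That's a consistent down a 2nd shift per cell, and no other grouping gives one.

6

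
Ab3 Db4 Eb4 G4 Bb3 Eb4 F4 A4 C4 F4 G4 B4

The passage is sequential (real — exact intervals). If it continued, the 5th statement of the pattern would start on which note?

E4

Unit = 4 notes; the statements start on Ab3, Bb3, C4, moving up a 2nd each time.
Extending the heads up a 2nd: D4 → E4.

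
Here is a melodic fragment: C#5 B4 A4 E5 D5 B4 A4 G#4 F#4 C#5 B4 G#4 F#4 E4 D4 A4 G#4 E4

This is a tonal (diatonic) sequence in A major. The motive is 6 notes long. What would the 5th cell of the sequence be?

The 6-note cells begin on C#5, A4, F#4 — each down a 3rd from the last.
Extending down a 3rd: D4 → B3.
So cell 5 is B3 A3 G#3 D4 C#4 A3.

B3 A3 G#3 D4 C#4 A3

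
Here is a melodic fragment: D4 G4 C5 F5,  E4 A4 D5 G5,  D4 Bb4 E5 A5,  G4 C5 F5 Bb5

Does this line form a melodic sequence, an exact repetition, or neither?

Note 1 of cell 3 is D4; if this were a sequence it would be F4. No unit length gives a consistent transposition pattern.

neither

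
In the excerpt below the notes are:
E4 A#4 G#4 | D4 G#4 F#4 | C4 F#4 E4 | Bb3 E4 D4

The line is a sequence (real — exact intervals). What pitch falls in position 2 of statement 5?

D4

Grouping in 3s, the 2nd note of each cell is A#4, G#4, F#4, E4.
One more down a 2nd gives D4.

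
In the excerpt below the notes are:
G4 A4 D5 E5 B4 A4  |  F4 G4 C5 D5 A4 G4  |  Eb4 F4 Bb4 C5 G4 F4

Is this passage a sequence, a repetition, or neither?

Each 6-note cell is the previous one transposed down a 2nd.

sequence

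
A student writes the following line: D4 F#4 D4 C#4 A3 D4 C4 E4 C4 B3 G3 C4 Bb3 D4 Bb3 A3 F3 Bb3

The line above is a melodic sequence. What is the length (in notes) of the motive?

6

There are 18 notes; a 6-note unit gives 3 cells:
D4 F#4 D4 C#4 A3 D4 | C4 E4 C4 B3 G3 C4 | Bb3 D4 Bb3 A3 F3 Bb3
Every group is a transposition down a 2nd of the one before; no shorter unit works.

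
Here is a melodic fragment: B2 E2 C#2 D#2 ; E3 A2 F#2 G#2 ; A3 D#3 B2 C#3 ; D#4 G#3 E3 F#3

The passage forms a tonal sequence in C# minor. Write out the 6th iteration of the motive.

C#5 F#4 D#4 E4

With a 4-note motive the entries are B2, E3, A3, D#4, each up a 4th from the previous.
Extending up a 4th: G#4 → C#5.
From C#5 the diatonic shape gives C#5 F#4 D#4 E4.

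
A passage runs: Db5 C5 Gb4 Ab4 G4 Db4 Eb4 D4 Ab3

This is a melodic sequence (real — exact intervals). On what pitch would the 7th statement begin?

Unit = 3 notes; the statements start on Db5, Ab4, Eb4, moving down a 4th each time.
Continuing: Bb3 → F3 → C3 → G2. Statement 7 starts on G2.

G2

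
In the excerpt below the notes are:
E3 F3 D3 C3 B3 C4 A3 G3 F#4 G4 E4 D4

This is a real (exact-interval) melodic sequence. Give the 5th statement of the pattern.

With a 4-note motive the entries are E3, B3, F#4, each up a 5th from the previous.
Continuing the starts: C#5 → G#5.
From G#5 the exact shape gives G#5 A5 F#5 E5.

G#5 A5 F#5 E5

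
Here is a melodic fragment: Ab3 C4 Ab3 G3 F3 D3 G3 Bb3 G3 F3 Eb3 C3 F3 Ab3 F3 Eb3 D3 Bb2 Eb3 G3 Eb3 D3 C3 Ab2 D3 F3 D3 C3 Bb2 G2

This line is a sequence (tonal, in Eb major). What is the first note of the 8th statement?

Taking 6-note groups, the heads are Ab3, G3, F3, Eb3, D3: the pattern moves down a 2nd.
Extending the heads down a 2nd: C3 → Bb2 → Ab2.

Ab2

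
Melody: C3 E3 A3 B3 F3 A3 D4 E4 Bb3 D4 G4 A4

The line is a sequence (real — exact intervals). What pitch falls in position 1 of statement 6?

Db5

With 4-note cells, note 1 of each statement runs C3, F3, Bb3.
Extending up a 4th: Eb4 → Ab4 → Db5.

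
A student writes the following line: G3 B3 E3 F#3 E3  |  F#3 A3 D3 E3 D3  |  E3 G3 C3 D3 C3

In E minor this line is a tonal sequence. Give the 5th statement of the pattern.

C3 E3 A2 B2 A2

Taking 5-note groups, the heads are G3, F#3, E3: the pattern moves down a 2nd.
Extending down a 2nd: D3 → C3.
Statement 5 starts on C3 and keeps the same diatonic contour: C3 E3 A2 B2 A2.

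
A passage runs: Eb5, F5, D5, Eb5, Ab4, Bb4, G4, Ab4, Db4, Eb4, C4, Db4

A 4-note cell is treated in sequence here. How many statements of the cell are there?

3

12 notes in groups of 4 gives 12/4 = 3 statements.
Starts: Eb5, Ab4, Db4 — each down a 5th.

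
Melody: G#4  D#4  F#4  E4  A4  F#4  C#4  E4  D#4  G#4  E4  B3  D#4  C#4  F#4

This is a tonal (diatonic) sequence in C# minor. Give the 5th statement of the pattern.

Unit = 5 notes; the statements start on G#4, F#4, E4, moving down a 2nd each time.
Continuing the starts: D#4 → C#4.
So cell 5 is C#4 G#3 B3 A3 D#4.

C#4 G#3 B3 A3 D#4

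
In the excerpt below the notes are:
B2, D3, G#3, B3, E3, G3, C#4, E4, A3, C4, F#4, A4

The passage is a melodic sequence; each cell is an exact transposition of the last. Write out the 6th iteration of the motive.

Taking 4-note groups, the heads are B2, E3, A3: the pattern moves up a 4th.
Extending up a 4th: D4 → G4 → C5.
Statement 6 starts on C5 and keeps the same exact contour: C5 Eb5 A5 C6.

C5 Eb5 A5 C6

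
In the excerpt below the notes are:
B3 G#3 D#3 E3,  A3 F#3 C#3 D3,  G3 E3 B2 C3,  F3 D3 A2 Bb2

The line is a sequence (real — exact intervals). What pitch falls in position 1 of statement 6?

The unit is 4 notes. Position-1 pitches of the 4 shown cells: B3, A3, G3, F3.
Each moves down a 2nd. Continuing: Eb3 → Db3.

Db3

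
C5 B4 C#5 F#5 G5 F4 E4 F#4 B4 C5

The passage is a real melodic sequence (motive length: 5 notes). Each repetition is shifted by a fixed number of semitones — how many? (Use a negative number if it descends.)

The 5-note cells begin on C5, F4 — each down a 5th from the last.
Counting half-steps from C5 to F4: -7.

-7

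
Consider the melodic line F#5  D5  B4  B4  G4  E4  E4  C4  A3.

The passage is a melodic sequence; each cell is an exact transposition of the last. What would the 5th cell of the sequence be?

With a 3-note motive the entries are F#5, B4, E4, each down a 5th from the previous.
Carrying on: A3 → D3.
From D3 the exact shape gives D3 Bb2 G2.

D3 Bb2 G2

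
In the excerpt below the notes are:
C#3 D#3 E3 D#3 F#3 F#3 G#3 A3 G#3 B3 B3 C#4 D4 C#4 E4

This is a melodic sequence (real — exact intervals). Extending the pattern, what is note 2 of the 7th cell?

Grouping in 5s, the 2nd note of each cell is D#3, G#3, C#4.
Extending up a 4th: F#4 → B4 → E5 → A5.

A5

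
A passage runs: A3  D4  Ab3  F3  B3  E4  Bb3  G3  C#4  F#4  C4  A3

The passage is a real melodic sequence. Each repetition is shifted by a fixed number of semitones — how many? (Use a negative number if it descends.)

2

With a 4-note motive the entries are A3, B3, C#4, each up a 2nd from the previous.
A3→B3 is 59 − 57 = 2 semitones.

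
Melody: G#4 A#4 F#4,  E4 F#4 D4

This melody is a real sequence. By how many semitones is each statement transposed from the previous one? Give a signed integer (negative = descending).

-4

With a 3-note motive the entries are G#4, E4, each down a 3rd from the previous.
G#4 to E4 spans -4 semitones.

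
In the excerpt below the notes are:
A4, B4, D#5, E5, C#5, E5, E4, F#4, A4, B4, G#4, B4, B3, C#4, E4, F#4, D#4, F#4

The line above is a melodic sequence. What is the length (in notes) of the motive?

6

18 notes total. Splitting into 3 groups of 6:
A4 B4 D#5 E5 C#5 E5 | E4 F#4 A4 B4 G#4 B4 | B3 C#4 E4 F#4 D#4 F#4
That's a consistent down a 4th shift per cell, and no other grouping gives one.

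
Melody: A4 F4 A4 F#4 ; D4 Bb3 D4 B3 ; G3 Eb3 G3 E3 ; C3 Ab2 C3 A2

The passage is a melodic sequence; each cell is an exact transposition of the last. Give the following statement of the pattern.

F2 Db2 F2 D2

The 4-note cells begin on A4, D4, G3, C3 — each down a 5th from the last.
So cell 5 is F2 Db2 F2 D2.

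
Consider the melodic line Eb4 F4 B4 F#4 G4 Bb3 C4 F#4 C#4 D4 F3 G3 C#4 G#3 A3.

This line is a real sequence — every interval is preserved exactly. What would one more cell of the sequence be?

C3 D3 G#3 D#3 E3

The 5-note cells begin on Eb4, Bb3, F3 — each down a 4th from the last.
So cell 4 is C3 D3 G#3 D#3 E3.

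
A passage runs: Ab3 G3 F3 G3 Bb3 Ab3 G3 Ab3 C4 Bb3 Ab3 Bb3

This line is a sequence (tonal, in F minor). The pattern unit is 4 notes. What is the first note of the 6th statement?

Taking 4-note groups, the heads are Ab3, Bb3, C4: the pattern moves up a 2nd.
Continuing: Db4 → Eb4 → F4. Statement 6 starts on F4.

F4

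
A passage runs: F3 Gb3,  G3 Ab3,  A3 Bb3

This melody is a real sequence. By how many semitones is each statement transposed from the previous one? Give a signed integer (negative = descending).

The 2-note cells begin on F3, G3, A3 — each up a 2nd from the last.
F3 to G3 spans +2 semitones.

2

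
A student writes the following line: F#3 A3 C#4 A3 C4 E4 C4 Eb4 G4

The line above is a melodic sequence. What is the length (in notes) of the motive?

There are 9 notes; a 3-note unit gives 3 cells:
F#3 A3 C#4 | A3 C4 E4 | C4 Eb4 G4
Each cell is the previous one up a 3rd — so the unit is 3 notes.

3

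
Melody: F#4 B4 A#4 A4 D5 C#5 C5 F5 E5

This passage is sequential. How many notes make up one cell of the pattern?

There are 9 notes; a 3-note unit gives 3 cells:
F#4 B4 A#4 | A4 D5 C#5 | C5 F5 E5
That's a consistent up a 3rd shift per cell, and no other grouping gives one.

3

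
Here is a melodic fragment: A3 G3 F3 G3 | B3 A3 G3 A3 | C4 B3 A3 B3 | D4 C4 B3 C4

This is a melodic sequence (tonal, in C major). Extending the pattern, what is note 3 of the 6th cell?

D4

With 4-note cells, note 3 of each statement runs F3, G3, A3, B3.
Each moves up a 2nd. Continuing: C4 → D4.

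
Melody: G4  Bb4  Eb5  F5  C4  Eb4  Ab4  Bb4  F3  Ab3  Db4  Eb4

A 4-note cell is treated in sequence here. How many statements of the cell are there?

3

12 notes in groups of 4 gives 12/4 = 3 statements.
Starts: G4, C4, F3 — each down a 5th.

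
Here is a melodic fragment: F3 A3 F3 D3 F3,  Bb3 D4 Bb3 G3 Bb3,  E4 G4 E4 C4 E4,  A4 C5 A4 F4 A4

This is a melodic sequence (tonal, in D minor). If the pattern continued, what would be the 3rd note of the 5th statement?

D5

The unit is 5 notes. Position-3 pitches of the 4 shown cells: F3, Bb3, E4, A4.
Each moves up a 4th; the next is D5.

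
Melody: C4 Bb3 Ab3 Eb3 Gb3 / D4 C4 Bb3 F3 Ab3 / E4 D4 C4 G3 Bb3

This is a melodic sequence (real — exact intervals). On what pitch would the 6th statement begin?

Taking 5-note groups, the heads are C4, D4, E4: the pattern moves up a 2nd.
Continuing: F#4 → G#4 → A#4. Statement 6 starts on A#4.

A#4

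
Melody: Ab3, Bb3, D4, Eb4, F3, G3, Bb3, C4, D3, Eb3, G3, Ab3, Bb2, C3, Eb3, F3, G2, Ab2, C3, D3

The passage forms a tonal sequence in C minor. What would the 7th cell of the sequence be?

C2 D2 F2 G2

With a 4-note motive the entries are Ab3, F3, D3, Bb2, G2, each down a 3rd from the previous.
Carrying on: Eb2 → C2.
So cell 7 is C2 D2 F2 G2.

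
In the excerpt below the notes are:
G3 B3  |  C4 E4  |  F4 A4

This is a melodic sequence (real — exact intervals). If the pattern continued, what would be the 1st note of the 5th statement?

With 2-note cells, note 1 of each statement runs G3, C4, F4.
Carrying that up a 4th forward: Bb4 → Eb5.

Eb5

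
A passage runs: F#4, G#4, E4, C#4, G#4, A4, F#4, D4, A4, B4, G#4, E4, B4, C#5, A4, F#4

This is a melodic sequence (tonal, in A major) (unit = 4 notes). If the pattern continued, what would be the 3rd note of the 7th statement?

D5

The unit is 4 notes. Position-3 pitches of the 4 shown cells: E4, F#4, G#4, A4.
Carrying that up a 2nd forward: B4 → C#5 → D5.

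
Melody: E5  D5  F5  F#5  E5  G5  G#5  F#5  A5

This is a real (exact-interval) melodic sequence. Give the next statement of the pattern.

A#5 G#5 B5

With a 3-note motive the entries are E5, F#5, G#5, each up a 2nd from the previous.
Statement 4 starts on A#5 and keeps the same exact contour: A#5 G#5 B5.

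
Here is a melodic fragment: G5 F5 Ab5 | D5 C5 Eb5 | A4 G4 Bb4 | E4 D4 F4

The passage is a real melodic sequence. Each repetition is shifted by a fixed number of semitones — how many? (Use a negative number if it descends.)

-5

With a 3-note motive the entries are G5, D5, A4, E4, each down a 4th from the previous.
Counting half-steps from G5 to D5: -5.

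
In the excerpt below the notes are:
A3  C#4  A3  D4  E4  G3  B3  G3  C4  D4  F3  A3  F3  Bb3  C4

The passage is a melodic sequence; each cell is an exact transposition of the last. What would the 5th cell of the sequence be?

Db3 F3 Db3 Gb3 Ab3

Unit = 5 notes; the statements start on A3, G3, F3, moving down a 2nd each time.
Continuing the starts: Eb3 → Db3.
So cell 5 is Db3 F3 Db3 Gb3 Ab3.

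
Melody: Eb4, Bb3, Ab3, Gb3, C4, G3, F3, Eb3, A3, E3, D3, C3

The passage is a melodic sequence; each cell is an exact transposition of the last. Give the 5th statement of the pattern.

D#3 A#2 G#2 F#2

Unit = 4 notes; the statements start on Eb4, C4, A3, moving down a 3rd each time.
Extending down a 3rd: F#3 → D#3.
From D#3 the exact shape gives D#3 A#2 G#2 F#2.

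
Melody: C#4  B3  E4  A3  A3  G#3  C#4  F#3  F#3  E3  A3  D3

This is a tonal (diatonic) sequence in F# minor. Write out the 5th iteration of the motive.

The 4-note cells begin on C#4, A3, F#3 — each down a 3rd from the last.
Carrying on: D3 → B2.
From B2 the diatonic shape gives B2 A2 D3 G#2.

B2 A2 D3 G#2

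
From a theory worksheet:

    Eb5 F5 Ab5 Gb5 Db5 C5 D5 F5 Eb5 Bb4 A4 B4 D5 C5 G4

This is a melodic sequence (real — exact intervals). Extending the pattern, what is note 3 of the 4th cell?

With 5-note cells, note 3 of each statement runs Ab5, F5, D5.
From D5, down a 3rd gives B4.

B4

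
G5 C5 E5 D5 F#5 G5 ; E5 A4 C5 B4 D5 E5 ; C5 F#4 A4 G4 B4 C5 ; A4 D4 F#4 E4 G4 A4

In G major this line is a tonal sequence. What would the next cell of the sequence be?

Unit = 6 notes; the statements start on G5, E5, C5, A4, moving down a 3rd each time.
Statement 5 starts on F#4 and keeps the same diatonic contour: F#4 B3 D4 C4 E4 F#4.

F#4 B3 D4 C4 E4 F#4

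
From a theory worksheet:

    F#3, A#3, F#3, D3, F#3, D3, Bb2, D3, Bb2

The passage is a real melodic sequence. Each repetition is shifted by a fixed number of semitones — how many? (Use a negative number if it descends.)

-4

The 3-note cells begin on F#3, D3, Bb2 — each down a 3rd from the last.
F#3→D3 is 50 − 54 = -4 semitones.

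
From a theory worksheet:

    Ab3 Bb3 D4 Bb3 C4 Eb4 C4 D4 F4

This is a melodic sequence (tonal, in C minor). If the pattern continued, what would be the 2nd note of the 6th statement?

The unit is 3 notes. Position-2 pitches of the 3 shown cells: Bb3, C4, D4.
Each moves up a 2nd. Continuing: Eb4 → F4 → G4.

G4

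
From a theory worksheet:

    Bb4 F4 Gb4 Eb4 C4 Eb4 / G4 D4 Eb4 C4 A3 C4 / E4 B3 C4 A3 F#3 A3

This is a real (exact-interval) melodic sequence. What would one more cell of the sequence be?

With a 6-note motive the entries are Bb4, G4, E4, each down a 3rd from the previous.
Statement 4 starts on C#4 and keeps the same exact contour: C#4 G#3 A3 F#3 D#3 F#3.

C#4 G#3 A3 F#3 D#3 F#3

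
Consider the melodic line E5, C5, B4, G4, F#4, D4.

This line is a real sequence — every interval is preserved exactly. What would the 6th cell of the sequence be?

Unit = 2 notes; the statements start on E5, B4, F#4, moving down a 4th each time.
Carrying on: C#4 → G#3 → D#3.
From D#3 the exact shape gives D#3 B2.

D#3 B2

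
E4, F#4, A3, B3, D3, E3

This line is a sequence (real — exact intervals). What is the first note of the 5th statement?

C2

Taking 2-note groups, the heads are E4, A3, D3: the pattern moves down a 5th.
Continuing: G2 → C2. Statement 5 starts on C2.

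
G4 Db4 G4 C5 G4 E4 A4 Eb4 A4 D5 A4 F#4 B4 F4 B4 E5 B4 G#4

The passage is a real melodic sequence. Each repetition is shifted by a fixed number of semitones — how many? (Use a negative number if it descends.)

Unit = 6 notes; the statements start on G4, A4, B4, moving up a 2nd each time.
G4→A4 is 69 − 67 = 2 semitones.

2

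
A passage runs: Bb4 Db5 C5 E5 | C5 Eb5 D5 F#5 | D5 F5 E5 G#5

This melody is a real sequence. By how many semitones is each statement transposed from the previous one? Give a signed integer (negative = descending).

The 4-note cells begin on Bb4, C5, D5 — each up a 2nd from the last.
Bb4→C5 is 72 − 70 = 2 semitones.

2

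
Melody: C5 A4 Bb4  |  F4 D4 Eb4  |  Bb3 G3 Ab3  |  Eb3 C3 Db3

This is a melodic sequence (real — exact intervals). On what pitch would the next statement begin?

Ab2

Taking 3-note groups, the heads are C5, F4, Bb3, Eb3: the pattern moves down a 5th.
One more step down a 5th gives Ab2.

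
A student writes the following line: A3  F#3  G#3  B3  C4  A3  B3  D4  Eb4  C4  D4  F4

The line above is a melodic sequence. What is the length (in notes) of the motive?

There are 12 notes; a 4-note unit gives 3 cells:
A3 F#3 G#3 B3 | C4 A3 B3 D4 | Eb4 C4 D4 F4
That's a consistent up a 3rd shift per cell, and no other grouping gives one.

4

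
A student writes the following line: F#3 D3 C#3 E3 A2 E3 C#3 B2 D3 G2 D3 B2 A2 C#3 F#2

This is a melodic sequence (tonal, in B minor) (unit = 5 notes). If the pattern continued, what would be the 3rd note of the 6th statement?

E2

The unit is 5 notes. Position-3 pitches of the 3 shown cells: C#3, B2, A2.
Each moves down a 2nd. Continuing: G2 → F#2 → E2.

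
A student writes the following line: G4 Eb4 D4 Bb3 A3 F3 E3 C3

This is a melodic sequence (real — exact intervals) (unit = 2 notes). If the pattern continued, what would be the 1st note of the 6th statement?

F#2

With 2-note cells, note 1 of each statement runs G4, D4, A3, E3.
Each moves down a 4th. Continuing: B2 → F#2.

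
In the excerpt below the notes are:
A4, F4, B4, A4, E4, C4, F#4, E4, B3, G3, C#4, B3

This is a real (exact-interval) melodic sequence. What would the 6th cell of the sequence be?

The 4-note cells begin on A4, E4, B3 — each down a 4th from the last.
Extending down a 4th: F#3 → C#3 → G#2.
So cell 6 is G#2 E2 A#2 G#2.

G#2 E2 A#2 G#2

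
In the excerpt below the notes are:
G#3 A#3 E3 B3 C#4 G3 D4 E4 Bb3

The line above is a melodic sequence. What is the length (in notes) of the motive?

3

9 notes total. Splitting into 3 groups of 3:
G#3 A#3 E3 | B3 C#4 G3 | D4 E4 Bb3
That's a consistent up a 3rd shift per cell, and no other grouping gives one.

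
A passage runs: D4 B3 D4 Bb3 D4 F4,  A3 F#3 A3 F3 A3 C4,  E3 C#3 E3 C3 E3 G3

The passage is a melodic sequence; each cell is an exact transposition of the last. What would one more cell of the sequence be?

The 6-note cells begin on D4, A3, E3 — each down a 4th from the last.
Statement 4 starts on B2 and keeps the same exact contour: B2 G#2 B2 G2 B2 D3.

B2 G#2 B2 G2 B2 D3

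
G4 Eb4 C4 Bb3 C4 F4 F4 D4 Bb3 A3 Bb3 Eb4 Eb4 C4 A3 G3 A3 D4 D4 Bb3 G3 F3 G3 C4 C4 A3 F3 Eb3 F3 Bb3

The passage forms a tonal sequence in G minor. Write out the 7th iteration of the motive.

A3 F3 D3 C3 D3 G3

Unit = 6 notes; the statements start on G4, F4, Eb4, D4, C4, moving down a 2nd each time.
Continuing the starts: Bb3 → A3.
Statement 7 starts on A3 and keeps the same diatonic contour: A3 F3 D3 C3 D3 G3.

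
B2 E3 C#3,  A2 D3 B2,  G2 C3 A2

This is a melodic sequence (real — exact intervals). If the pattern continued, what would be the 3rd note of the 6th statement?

Eb2

The unit is 3 notes. Position-3 pitches of the 3 shown cells: C#3, B2, A2.
Extending down a 2nd: G2 → F2 → Eb2.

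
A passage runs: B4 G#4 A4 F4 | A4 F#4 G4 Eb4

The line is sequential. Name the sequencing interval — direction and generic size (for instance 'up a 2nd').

Taking 4-note groups, the heads are B4, A4: the pattern moves down a 2nd.
B4 to A4 is down a 2nd.

down a 2nd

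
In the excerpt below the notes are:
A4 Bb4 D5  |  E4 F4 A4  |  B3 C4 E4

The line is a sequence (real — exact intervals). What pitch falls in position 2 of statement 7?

E2

With 3-note cells, note 2 of each statement runs Bb4, F4, C4.
Carrying that down a 4th forward: G3 → D3 → A2 → E2.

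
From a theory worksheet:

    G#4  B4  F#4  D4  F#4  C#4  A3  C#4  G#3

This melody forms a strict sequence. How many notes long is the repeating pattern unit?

3

There are 9 notes; a 3-note unit gives 3 cells:
G#4 B4 F#4 | D4 F#4 C#4 | A3 C#4 G#3
That's a consistent down a 4th shift per cell, and no other grouping gives one.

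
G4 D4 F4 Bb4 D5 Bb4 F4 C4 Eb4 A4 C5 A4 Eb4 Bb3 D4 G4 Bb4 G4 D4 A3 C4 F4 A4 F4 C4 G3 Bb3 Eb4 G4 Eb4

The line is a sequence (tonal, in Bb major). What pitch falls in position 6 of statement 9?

A3

With 6-note cells, note 6 of each statement runs Bb4, A4, G4, F4, Eb4.
Each moves down a 2nd. Continuing: D4 → C4 → Bb3 → A3.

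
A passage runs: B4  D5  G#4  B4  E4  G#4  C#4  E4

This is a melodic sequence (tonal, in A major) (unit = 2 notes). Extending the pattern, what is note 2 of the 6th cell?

Grouping in 2s, the 2nd note of each cell is D5, B4, G#4, E4.
Each moves down a 3rd. Continuing: C#4 → A3.

A3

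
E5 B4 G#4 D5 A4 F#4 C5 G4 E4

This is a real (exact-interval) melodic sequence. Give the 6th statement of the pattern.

Unit = 3 notes; the statements start on E5, D5, C5, moving down a 2nd each time.
Continuing the starts: Bb4 → Ab4 → Gb4.
So cell 6 is Gb4 Db4 Bb3.

Gb4 Db4 Bb3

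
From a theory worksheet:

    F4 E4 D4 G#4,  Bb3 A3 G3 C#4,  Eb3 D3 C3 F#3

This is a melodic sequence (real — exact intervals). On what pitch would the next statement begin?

Taking 4-note groups, the heads are F4, Bb3, Eb3: the pattern moves down a 5th.
One more step down a 5th gives Ab2.

Ab2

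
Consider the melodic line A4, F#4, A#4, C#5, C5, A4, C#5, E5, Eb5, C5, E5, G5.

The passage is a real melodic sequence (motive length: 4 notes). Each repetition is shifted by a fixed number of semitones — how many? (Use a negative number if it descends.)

Taking 4-note groups, the heads are A4, C5, Eb5: the pattern moves up a 3rd.
A4→C5 is 72 − 69 = 3 semitones.

3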